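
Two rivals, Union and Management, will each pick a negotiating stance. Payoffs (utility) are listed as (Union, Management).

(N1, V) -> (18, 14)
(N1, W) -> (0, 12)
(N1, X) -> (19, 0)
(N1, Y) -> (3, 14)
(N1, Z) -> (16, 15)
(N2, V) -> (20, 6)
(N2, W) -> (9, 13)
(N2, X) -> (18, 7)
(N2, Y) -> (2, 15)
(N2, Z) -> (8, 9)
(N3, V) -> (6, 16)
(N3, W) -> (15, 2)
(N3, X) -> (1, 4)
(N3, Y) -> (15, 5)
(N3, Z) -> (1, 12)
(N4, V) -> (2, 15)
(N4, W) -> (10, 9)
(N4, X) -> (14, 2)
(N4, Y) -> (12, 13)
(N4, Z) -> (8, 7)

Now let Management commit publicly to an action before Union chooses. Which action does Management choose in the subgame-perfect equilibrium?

Union best-responds to each possible Management move:
- V: BR = N2, leader payoff 6.
- W: BR = N3, leader payoff 2.
- X: BR = N1, leader payoff 0.
- Y: BR = N3, leader payoff 5.
- Z: BR = N1, leader payoff 15.
Management's induced payoffs are 6, 2, 0, 5, 15, so Management commits to Z. Subgame-perfect outcome: (N1, Z) with payoffs (16, 15).

Z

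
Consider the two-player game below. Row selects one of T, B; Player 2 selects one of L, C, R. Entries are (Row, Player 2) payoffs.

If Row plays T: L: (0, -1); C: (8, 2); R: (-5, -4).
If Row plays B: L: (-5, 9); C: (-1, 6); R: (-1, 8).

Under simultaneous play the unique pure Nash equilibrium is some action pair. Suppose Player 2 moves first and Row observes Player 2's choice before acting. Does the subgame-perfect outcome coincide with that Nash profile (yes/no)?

no

Work backward from Row's decision.
- L: Row compares 0, -5 and picks T; Player 2 would get -1.
- C: Row compares 8, -1 and picks T; Player 2 would get 2.
- R: Row compares -5, -1 and picks B; Player 2 would get 8.
Maximizing over -1, 2, 8, Player 2 chooses R. Subgame-perfect outcome: (B, R) with payoffs (-1, 8).
For the simultaneous game, intersect best replies.
Row's best replies: L→T; C→T; R→B.
Player 2's best replies: T→C; B→L.
Only (T, C) has each player best-responding; Nash payoffs (8, 2).
Sequential outcome (B, R) differs from the Nash profile (T, C).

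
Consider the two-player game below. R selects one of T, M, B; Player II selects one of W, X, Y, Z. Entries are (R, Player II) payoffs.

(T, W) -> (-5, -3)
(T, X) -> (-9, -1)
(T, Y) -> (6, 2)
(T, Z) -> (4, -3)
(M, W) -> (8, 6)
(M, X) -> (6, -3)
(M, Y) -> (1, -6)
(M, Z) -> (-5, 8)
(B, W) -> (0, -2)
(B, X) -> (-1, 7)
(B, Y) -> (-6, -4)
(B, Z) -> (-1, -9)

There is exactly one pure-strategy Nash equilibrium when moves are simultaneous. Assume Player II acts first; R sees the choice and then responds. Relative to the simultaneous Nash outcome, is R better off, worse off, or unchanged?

R best-responds to each possible Player II move:
- W: BR = M, leader payoff 6.
- X: BR = M, leader payoff -3.
- Y: BR = T, leader payoff 2.
- Z: BR = T, leader payoff -3.
Maximizing over 6, -3, 2, -3, Player II chooses W. Subgame-perfect outcome: (M, W) with payoffs (8, 6).
Now find the simultaneous Nash equilibrium.
R's best replies: W→M; X→M; Y→T; Z→T.
Player II's best replies: T→Y; M→Z; B→X.
Only (T, Y) has each player best-responding; Nash payoffs (6, 2).
R earns 8 sequentially versus 6 at the Nash outcome: better off.

better off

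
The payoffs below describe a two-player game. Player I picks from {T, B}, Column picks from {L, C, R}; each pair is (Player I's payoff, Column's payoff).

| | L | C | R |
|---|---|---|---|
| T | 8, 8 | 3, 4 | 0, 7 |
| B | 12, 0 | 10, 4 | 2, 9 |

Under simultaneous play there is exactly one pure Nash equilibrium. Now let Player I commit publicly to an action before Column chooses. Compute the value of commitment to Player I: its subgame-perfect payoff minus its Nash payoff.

Column best-responds to each possible Player I move:
- T: BR = L, leader payoff 8.
- B: BR = R, leader payoff 2.
Among 8, 2, the best is 8 at T. Subgame-perfect outcome: (T, L) with payoffs (8, 8).
Now find the simultaneous Nash equilibrium.
Player I's best replies: L→B; C→B; R→B.
Column's best replies: T→L; B→R.
The unique mutual best reply is (B, R), giving (2, 9).
Player I's commitment gain: 8 − 2 = 6.

6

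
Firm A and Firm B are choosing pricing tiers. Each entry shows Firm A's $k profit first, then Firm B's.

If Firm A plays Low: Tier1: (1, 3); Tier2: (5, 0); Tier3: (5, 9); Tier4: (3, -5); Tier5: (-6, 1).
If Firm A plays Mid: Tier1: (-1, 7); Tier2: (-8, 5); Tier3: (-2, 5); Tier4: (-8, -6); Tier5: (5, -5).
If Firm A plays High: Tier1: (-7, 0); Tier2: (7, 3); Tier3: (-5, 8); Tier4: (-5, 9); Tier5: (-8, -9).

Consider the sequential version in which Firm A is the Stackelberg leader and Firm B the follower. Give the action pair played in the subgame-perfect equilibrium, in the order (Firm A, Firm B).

(Low, Tier3)

Solve by backward induction (Firm A leads).
- Low: BR = Tier3, leader payoff 5.
- Mid: BR = Tier1, leader payoff -1.
- High: BR = Tier4, leader payoff -5.
Among 5, -1, -5, the best is 5 at Low. Subgame-perfect outcome: (Low, Tier3) with payoffs (5, 9).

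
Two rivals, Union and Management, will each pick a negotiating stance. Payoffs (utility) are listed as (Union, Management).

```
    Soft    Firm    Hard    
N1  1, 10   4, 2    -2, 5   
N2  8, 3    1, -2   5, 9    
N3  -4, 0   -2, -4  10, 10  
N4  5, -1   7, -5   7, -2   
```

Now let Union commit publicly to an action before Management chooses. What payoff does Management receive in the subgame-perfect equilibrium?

10

Solve by backward induction (Union leads).
- N1 → Management plays Soft (best of 10, 2, 5); Union gets 1.
- N2 → Management plays Hard (best of 3, -2, 9); Union gets 5.
- N3 → Management plays Hard (best of 0, -4, 10); Union gets 10.
- N4 → Management plays Soft (best of -1, -5, -2); Union gets 5.
Union's induced payoffs are 1, 5, 10, 5, so Union commits to N3. Subgame-perfect outcome: (N3, Hard) with payoffs (10, 10).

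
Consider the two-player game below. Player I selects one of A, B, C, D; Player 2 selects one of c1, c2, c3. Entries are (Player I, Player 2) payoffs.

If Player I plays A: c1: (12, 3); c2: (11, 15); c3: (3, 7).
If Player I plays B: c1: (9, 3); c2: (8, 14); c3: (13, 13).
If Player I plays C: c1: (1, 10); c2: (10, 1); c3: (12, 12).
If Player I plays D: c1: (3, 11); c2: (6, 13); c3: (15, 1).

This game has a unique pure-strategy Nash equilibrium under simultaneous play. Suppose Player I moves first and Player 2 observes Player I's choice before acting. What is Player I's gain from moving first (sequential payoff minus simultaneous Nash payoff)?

Work backward from Player 2's decision.
- A: Player 2 compares 3, 15, 7 and picks c2; Player I would get 11.
- B: Player 2 compares 3, 14, 13 and picks c2; Player I would get 8.
- C: Player 2 compares 10, 1, 12 and picks c3; Player I would get 12.
- D: Player 2 compares 11, 13, 1 and picks c2; Player I would get 6.
Among 11, 8, 12, 6, the best is 12 at C. Subgame-perfect outcome: (C, c3) with payoffs (12, 12).
For the simultaneous game, intersect best replies.
Player I's best replies: c1→A; c2→A; c3→D.
Player 2's best replies: A→c2; B→c2; C→c3; D→c2.
The unique mutual best reply is (A, c2), giving (11, 15).
Player I's commitment gain: 12 − 11 = 1.

1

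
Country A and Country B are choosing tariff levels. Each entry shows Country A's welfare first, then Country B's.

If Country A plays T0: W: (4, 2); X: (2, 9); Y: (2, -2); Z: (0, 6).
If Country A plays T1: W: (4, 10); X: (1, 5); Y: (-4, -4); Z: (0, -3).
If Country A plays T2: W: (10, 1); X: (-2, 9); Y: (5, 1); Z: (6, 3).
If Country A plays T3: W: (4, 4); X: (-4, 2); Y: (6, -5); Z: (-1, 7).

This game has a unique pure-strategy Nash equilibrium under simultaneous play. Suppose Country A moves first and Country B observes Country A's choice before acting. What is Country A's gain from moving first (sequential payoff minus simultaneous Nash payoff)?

2

Country B best-responds to each possible Country A move:
- T0: Country B compares 2, 9, -2, 6 and picks X; Country A would get 2.
- T1: Country B compares 10, 5, -4, -3 and picks W; Country A would get 4.
- T2: Country B compares 1, 9, 1, 3 and picks X; Country A would get -2.
- T3: Country B compares 4, 2, -5, 7 and picks Z; Country A would get -1.
Country A's induced payoffs are 2, 4, -2, -1, so Country A commits to T1. Subgame-perfect outcome: (T1, W) with payoffs (4, 10).
Under simultaneous play:
Country A's best replies: W→T2; X→T0; Y→T3; Z→T2.
Country B's best replies: T0→X; T1→W; T2→X; T3→Z.
Only (T0, X) has each player best-responding; Nash payoffs (2, 9).
Country A's commitment gain: 4 − 2 = 2.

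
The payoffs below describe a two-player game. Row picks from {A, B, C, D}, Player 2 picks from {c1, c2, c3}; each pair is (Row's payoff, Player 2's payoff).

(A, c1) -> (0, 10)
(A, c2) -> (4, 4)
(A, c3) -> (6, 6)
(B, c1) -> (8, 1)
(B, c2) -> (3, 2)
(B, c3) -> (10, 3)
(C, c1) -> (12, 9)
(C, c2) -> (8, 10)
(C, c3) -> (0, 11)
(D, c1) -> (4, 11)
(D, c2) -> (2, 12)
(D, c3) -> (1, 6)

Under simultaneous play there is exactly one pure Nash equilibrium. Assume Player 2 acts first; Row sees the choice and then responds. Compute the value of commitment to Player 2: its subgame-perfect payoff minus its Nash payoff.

7

Solve by backward induction (Player 2 leads).
- c1: Row compares 0, 8, 12, 4 and picks C; Player 2 would get 9.
- c2: Row compares 4, 3, 8, 2 and picks C; Player 2 would get 10.
- c3: Row compares 6, 10, 0, 1 and picks B; Player 2 would get 3.
Maximizing over 9, 10, 3, Player 2 chooses c2. Subgame-perfect outcome: (C, c2) with payoffs (8, 10).
For the simultaneous game, intersect best replies.
Row's best replies: c1→C; c2→C; c3→B.
Player 2's best replies: A→c1; B→c3; C→c3; D→c2.
The unique mutual best reply is (B, c3), giving (10, 3).
Player 2's commitment gain: 10 − 3 = 7.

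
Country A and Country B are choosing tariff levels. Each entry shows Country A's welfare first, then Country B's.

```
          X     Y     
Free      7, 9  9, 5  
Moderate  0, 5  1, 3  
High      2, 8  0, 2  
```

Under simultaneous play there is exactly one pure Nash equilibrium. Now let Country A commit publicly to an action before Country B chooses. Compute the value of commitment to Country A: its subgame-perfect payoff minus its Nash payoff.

Work backward from Country B's decision.
- Free: Country B compares 9, 5 and picks X; Country A would get 7.
- Moderate: Country B compares 5, 3 and picks X; Country A would get 0.
- High: Country B compares 8, 2 and picks X; Country A would get 2.
Maximizing over 7, 0, 2, Country A chooses Free. Subgame-perfect outcome: (Free, X) with payoffs (7, 9).
Now find the simultaneous Nash equilibrium.
Country A's best replies: X→Free; Y→Free.
Country B's best replies: Free→X; Moderate→X; High→X.
Only (Free, X) has each player best-responding; Nash payoffs (7, 9).
Country A's commitment gain: 7 − 7 = 0.

0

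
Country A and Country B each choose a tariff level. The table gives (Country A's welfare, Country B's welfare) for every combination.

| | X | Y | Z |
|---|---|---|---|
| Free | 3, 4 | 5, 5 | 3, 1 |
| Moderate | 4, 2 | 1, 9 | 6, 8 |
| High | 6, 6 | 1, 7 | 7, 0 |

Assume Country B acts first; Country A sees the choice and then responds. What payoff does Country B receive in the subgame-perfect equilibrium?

Solve by backward induction (Country B leads).
- X: Country A compares 3, 4, 6 and picks High; Country B would get 6.
- Y: Country A compares 5, 1, 1 and picks Free; Country B would get 5.
- Z: Country A compares 3, 6, 7 and picks High; Country B would get 0.
Country B's induced payoffs are 6, 5, 0, so Country B commits to X. Subgame-perfect outcome: (High, X) with payoffs (6, 6).

6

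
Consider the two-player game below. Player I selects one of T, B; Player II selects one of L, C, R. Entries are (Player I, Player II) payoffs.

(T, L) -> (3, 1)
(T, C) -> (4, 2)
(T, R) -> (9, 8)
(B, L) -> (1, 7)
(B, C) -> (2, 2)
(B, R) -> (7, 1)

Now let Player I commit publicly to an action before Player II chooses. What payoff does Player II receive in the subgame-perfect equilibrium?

8

Backward induction with Player I moving first.
- T: Player II compares 1, 2, 8 and picks R; Player I would get 9.
- B: Player II compares 7, 2, 1 and picks L; Player I would get 1.
Maximizing over 9, 1, Player I chooses T. Subgame-perfect outcome: (T, R) with payoffs (9, 8).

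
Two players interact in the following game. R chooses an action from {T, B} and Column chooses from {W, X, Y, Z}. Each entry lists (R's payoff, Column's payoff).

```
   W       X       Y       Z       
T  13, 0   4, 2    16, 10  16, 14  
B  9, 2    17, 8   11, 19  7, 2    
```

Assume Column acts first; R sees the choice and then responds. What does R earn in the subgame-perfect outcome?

Solve by backward induction (Column leads).
- W → R plays T (best of 13, 9); Column gets 0.
- X → R plays B (best of 4, 17); Column gets 8.
- Y → R plays T (best of 16, 11); Column gets 10.
- Z → R plays T (best of 16, 7); Column gets 14.
Maximizing over 0, 8, 10, 14, Column chooses Z. Subgame-perfect outcome: (T, Z) with payoffs (16, 14).

16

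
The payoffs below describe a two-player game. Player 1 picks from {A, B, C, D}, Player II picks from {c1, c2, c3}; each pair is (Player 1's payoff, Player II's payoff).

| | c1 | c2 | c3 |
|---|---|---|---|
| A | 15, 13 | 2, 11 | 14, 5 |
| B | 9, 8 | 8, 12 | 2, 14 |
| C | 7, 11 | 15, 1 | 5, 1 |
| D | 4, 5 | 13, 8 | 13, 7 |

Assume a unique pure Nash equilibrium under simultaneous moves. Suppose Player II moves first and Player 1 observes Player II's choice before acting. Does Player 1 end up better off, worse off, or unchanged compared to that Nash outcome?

unchanged

Solve by backward induction (Player II leads).
- c1: Player 1 compares 15, 9, 7, 4 and picks A; Player II would get 13.
- c2: Player 1 compares 2, 8, 15, 13 and picks C; Player II would get 1.
- c3: Player 1 compares 14, 2, 5, 13 and picks A; Player II would get 5.
Maximizing over 13, 1, 5, Player II chooses c1. Subgame-perfect outcome: (A, c1) with payoffs (15, 13).
For the simultaneous game, intersect best replies.
Player 1's best replies: c1→A; c2→C; c3→A.
Player II's best replies: A→c1; B→c3; C→c1; D→c2.
The unique mutual best reply is (A, c1), giving (15, 13).
Player 1 earns 15 sequentially versus 15 at the Nash outcome: unchanged.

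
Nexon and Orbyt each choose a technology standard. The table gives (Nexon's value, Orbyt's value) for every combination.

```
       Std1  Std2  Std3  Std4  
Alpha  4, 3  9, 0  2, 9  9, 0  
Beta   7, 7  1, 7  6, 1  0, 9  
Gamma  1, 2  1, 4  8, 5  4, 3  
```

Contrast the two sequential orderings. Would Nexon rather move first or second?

If Nexon leads: Orbyt's best replies are Alpha→Std3, Beta→Std4, Gamma→Std3; Nexon's induced payoffs 2, 0, 8; outcome (Gamma, Std3), payoffs (8, 5).
If Orbyt leads: Nexon's best replies are Std1→Beta, Std2→Alpha, Std3→Gamma, Std4→Alpha; Orbyt's induced payoffs 7, 0, 5, 0; outcome (Beta, Std1), payoffs (7, 7).
Nexon gets 8 moving first and 7 moving second, so Nexon prefers to move first.

first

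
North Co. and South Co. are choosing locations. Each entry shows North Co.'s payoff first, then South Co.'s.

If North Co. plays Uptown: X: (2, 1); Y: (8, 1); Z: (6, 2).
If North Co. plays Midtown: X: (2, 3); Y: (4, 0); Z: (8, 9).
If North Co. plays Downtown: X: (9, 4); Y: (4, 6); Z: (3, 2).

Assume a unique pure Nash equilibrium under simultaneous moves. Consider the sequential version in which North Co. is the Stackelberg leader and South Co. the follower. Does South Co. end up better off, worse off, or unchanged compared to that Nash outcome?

unchanged

Work backward from South Co.'s decision.
- Uptown → South Co. plays Z (best of 1, 1, 2); North Co. gets 6.
- Midtown → South Co. plays Z (best of 3, 0, 9); North Co. gets 8.
- Downtown → South Co. plays Y (best of 4, 6, 2); North Co. gets 4.
Among 6, 8, 4, the best is 8 at Midtown. Subgame-perfect outcome: (Midtown, Z) with payoffs (8, 9).
Now find the simultaneous Nash equilibrium.
North Co.'s best replies: X→Downtown; Y→Uptown; Z→Midtown.
South Co.'s best replies: Uptown→Z; Midtown→Z; Downtown→Y.
The unique mutual best reply is (Midtown, Z), giving (8, 9).
South Co. earns 9 sequentially versus 9 at the Nash outcome: unchanged.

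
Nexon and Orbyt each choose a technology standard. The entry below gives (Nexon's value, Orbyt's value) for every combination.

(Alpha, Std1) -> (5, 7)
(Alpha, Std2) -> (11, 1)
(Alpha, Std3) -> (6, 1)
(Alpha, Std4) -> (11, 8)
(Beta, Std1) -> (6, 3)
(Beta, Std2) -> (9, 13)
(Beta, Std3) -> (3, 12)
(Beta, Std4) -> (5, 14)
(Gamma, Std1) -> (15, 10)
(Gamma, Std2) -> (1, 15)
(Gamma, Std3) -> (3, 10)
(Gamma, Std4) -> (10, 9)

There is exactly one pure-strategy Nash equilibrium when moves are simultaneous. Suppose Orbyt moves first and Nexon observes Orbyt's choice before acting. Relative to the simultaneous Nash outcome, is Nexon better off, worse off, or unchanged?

Backward induction with Orbyt moving first.
- Std1: Nexon compares 5, 6, 15 and picks Gamma; Orbyt would get 10.
- Std2: Nexon compares 11, 9, 1 and picks Alpha; Orbyt would get 1.
- Std3: Nexon compares 6, 3, 3 and picks Alpha; Orbyt would get 1.
- Std4: Nexon compares 11, 5, 10 and picks Alpha; Orbyt would get 8.
Maximizing over 10, 1, 1, 8, Orbyt chooses Std1. Subgame-perfect outcome: (Gamma, Std1) with payoffs (15, 10).
Now find the simultaneous Nash equilibrium.
Nexon's best replies: Std1→Gamma; Std2→Alpha; Std3→Alpha; Std4→Alpha.
Orbyt's best replies: Alpha→Std4; Beta→Std4; Gamma→Std2.
The unique mutual best reply is (Alpha, Std4), giving (11, 8).
Nexon earns 15 sequentially versus 11 at the Nash outcome: better off.

better off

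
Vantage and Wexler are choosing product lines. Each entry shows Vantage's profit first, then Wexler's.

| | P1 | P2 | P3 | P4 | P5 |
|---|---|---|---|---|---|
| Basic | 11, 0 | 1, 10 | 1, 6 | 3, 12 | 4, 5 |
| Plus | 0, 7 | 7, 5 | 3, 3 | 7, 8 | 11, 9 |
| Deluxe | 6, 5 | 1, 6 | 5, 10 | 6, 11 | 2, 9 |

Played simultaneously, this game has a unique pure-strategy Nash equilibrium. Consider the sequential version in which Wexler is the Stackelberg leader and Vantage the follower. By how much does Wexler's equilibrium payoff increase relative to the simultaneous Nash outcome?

Vantage best-responds to each possible Wexler move:
- P1: BR = Basic, leader payoff 0.
- P2: BR = Plus, leader payoff 5.
- P3: BR = Deluxe, leader payoff 10.
- P4: BR = Plus, leader payoff 8.
- P5: BR = Plus, leader payoff 9.
Wexler's induced payoffs are 0, 5, 10, 8, 9, so Wexler commits to P3. Subgame-perfect outcome: (Deluxe, P3) with payoffs (5, 10).
Under simultaneous play:
Vantage's best replies: P1→Basic; P2→Plus; P3→Deluxe; P4→Plus; P5→Plus.
Wexler's best replies: Basic→P4; Plus→P5; Deluxe→P4.
Only (Plus, P5) has each player best-responding; Nash payoffs (11, 9).
Wexler's commitment gain: 10 − 9 = 1.

1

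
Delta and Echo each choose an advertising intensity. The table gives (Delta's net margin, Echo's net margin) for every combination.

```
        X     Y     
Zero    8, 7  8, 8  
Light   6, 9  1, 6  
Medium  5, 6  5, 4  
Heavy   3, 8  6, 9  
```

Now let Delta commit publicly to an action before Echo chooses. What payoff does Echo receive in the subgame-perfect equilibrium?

Solve by backward induction (Delta leads).
- Zero → Echo plays Y (best of 7, 8); Delta gets 8.
- Light → Echo plays X (best of 9, 6); Delta gets 6.
- Medium → Echo plays X (best of 6, 4); Delta gets 5.
- Heavy → Echo plays Y (best of 8, 9); Delta gets 6.
Maximizing over 8, 6, 5, 6, Delta chooses Zero. Subgame-perfect outcome: (Zero, Y) with payoffs (8, 8).

8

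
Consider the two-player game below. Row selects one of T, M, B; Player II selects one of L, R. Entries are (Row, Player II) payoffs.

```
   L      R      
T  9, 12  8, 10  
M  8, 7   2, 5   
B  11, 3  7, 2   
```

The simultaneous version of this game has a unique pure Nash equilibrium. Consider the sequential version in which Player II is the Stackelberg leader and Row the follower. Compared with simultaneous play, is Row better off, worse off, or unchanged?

Backward induction with Player II moving first.
- L → Row plays B (best of 9, 8, 11); Player II gets 3.
- R → Row plays T (best of 8, 2, 7); Player II gets 10.
Maximizing over 3, 10, Player II chooses R. Subgame-perfect outcome: (T, R) with payoffs (8, 10).
Under simultaneous play:
Row's best replies: L→B; R→T.
Player II's best replies: T→L; M→L; B→L.
Only (B, L) has each player best-responding; Nash payoffs (11, 3).
Row earns 8 sequentially versus 11 at the Nash outcome: worse off.

worse off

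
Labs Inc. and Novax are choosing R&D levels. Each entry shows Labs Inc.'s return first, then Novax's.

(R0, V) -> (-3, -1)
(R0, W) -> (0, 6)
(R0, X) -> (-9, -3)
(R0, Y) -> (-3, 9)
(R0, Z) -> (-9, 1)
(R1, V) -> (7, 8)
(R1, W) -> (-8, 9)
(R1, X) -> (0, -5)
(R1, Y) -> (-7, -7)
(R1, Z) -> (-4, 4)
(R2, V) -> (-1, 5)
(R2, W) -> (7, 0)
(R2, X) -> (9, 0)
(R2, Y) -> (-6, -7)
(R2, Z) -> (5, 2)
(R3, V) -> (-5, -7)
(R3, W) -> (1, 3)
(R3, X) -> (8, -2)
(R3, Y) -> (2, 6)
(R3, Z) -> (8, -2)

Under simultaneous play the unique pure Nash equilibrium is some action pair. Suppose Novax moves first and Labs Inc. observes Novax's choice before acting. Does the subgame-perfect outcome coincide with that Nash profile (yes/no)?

Backward induction with Novax moving first.
- V: Labs Inc. compares -3, 7, -1, -5 and picks R1; Novax would get 8.
- W: Labs Inc. compares 0, -8, 7, 1 and picks R2; Novax would get 0.
- X: Labs Inc. compares -9, 0, 9, 8 and picks R2; Novax would get 0.
- Y: Labs Inc. compares -3, -7, -6, 2 and picks R3; Novax would get 6.
- Z: Labs Inc. compares -9, -4, 5, 8 and picks R3; Novax would get -2.
Among 8, 0, 0, 6, -2, the best is 8 at V. Subgame-perfect outcome: (R1, V) with payoffs (7, 8).
Under simultaneous play:
Labs Inc.'s best replies: V→R1; W→R2; X→R2; Y→R3; Z→R3.
Novax's best replies: R0→Y; R1→W; R2→V; R3→Y.
Only (R3, Y) has each player best-responding; Nash payoffs (2, 6).
Sequential outcome (R1, V) differs from the Nash profile (R3, Y).

no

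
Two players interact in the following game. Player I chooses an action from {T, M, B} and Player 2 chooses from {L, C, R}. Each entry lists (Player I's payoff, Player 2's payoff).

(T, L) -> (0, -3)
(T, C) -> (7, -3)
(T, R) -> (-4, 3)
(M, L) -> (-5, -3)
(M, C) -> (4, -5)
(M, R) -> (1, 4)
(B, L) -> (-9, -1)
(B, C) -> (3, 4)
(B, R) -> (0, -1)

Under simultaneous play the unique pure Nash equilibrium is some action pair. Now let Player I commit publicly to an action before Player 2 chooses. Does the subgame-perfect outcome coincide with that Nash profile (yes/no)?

no

Player 2 best-responds to each possible Player I move:
- T: Player 2 compares -3, -3, 3 and picks R; Player I would get -4.
- M: Player 2 compares -3, -5, 4 and picks R; Player I would get 1.
- B: Player 2 compares -1, 4, -1 and picks C; Player I would get 3.
Player I's induced payoffs are -4, 1, 3, so Player I commits to B. Subgame-perfect outcome: (B, C) with payoffs (3, 4).
Now find the simultaneous Nash equilibrium.
Player I's best replies: L→T; C→T; R→M.
Player 2's best replies: T→R; M→R; B→C.
The unique mutual best reply is (M, R), giving (1, 4).
Sequential outcome (B, C) differs from the Nash profile (M, R).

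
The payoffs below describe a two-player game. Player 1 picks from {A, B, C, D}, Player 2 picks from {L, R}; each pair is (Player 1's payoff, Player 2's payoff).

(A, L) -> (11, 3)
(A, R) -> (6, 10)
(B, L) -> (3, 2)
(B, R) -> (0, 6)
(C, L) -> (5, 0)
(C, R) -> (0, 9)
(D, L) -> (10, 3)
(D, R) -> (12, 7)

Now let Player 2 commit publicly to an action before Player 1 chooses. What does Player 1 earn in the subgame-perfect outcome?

Work backward from Player 1's decision.
- L: BR = A, leader payoff 3.
- R: BR = D, leader payoff 7.
Maximizing over 3, 7, Player 2 chooses R. Subgame-perfect outcome: (D, R) with payoffs (12, 7).

12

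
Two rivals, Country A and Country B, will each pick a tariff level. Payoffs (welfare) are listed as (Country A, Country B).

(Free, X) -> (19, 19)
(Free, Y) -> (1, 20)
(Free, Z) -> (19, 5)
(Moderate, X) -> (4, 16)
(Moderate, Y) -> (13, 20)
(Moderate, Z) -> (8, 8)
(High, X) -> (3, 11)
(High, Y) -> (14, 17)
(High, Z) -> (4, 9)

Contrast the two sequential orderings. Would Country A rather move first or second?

second

If Country A leads: Country B's best replies are Free→Y, Moderate→Y, High→Y; Country A's induced payoffs 1, 13, 14; outcome (High, Y), payoffs (14, 17).
If Country B leads: Country A's best replies are X→Free, Y→High, Z→Free; Country B's induced payoffs 19, 17, 5; outcome (Free, X), payoffs (19, 19).
Country A gets 14 moving first and 19 moving second, so Country A prefers to move second.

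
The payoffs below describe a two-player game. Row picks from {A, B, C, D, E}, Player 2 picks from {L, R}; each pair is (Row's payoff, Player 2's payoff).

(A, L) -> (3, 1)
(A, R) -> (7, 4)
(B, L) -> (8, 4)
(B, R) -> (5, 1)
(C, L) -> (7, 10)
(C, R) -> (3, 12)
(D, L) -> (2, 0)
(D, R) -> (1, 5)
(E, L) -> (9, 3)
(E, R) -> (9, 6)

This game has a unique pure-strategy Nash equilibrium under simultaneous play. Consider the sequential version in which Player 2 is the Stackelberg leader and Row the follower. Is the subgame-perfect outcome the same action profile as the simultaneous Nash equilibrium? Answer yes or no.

Work backward from Row's decision.
- L → Row plays E (best of 3, 8, 7, 2, 9); Player 2 gets 3.
- R → Row plays E (best of 7, 5, 3, 1, 9); Player 2 gets 6.
Among 3, 6, the best is 6 at R. Subgame-perfect outcome: (E, R) with payoffs (9, 6).
Now find the simultaneous Nash equilibrium.
Row's best replies: L→E; R→E.
Player 2's best replies: A→R; B→L; C→R; D→R; E→R.
The unique mutual best reply is (E, R), giving (9, 6).
Sequential outcome (E, R) coincides with the Nash profile (E, R).

yes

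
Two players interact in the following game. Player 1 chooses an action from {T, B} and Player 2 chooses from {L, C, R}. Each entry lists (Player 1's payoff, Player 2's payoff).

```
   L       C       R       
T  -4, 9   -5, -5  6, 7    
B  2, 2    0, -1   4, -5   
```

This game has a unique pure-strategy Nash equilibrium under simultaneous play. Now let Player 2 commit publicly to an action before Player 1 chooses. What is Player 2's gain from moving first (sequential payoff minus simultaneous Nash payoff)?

5

Work backward from Player 1's decision.
- L → Player 1 plays B (best of -4, 2); Player 2 gets 2.
- C → Player 1 plays B (best of -5, 0); Player 2 gets -1.
- R → Player 1 plays T (best of 6, 4); Player 2 gets 7.
Maximizing over 2, -1, 7, Player 2 chooses R. Subgame-perfect outcome: (T, R) with payoffs (6, 7).
Under simultaneous play:
Player 1's best replies: L→B; C→B; R→T.
Player 2's best replies: T→L; B→L.
Only (B, L) has each player best-responding; Nash payoffs (2, 2).
Player 2's commitment gain: 7 − 2 = 5.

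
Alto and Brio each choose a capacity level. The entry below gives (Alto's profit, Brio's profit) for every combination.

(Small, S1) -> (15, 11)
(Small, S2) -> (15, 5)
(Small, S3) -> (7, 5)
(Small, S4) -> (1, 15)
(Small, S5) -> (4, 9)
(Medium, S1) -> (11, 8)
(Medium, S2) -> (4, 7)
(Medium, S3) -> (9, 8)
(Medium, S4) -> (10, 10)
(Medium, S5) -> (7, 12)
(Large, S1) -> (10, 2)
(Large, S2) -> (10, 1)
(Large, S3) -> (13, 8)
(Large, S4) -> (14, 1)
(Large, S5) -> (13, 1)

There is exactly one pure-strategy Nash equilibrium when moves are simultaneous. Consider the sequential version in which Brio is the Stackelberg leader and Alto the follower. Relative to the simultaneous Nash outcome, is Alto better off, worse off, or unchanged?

better off

Backward induction with Brio moving first.
- S1 → Alto plays Small (best of 15, 11, 10); Brio gets 11.
- S2 → Alto plays Small (best of 15, 4, 10); Brio gets 5.
- S3 → Alto plays Large (best of 7, 9, 13); Brio gets 8.
- S4 → Alto plays Large (best of 1, 10, 14); Brio gets 1.
- S5 → Alto plays Large (best of 4, 7, 13); Brio gets 1.
Maximizing over 11, 5, 8, 1, 1, Brio chooses S1. Subgame-perfect outcome: (Small, S1) with payoffs (15, 11).
Under simultaneous play:
Alto's best replies: S1→Small; S2→Small; S3→Large; S4→Large; S5→Large.
Brio's best replies: Small→S4; Medium→S5; Large→S3.
The unique mutual best reply is (Large, S3), giving (13, 8).
Alto earns 15 sequentially versus 13 at the Nash outcome: better off.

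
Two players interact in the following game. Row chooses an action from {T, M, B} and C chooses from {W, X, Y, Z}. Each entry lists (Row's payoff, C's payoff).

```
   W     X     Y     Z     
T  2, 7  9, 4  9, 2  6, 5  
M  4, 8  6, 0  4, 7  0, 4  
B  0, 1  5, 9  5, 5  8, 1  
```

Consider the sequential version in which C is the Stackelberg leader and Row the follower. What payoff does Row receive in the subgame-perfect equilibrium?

Row best-responds to each possible C move:
- W → Row plays M (best of 2, 4, 0); C gets 8.
- X → Row plays T (best of 9, 6, 5); C gets 4.
- Y → Row plays T (best of 9, 4, 5); C gets 2.
- Z → Row plays B (best of 6, 0, 8); C gets 1.
Among 8, 4, 2, 1, the best is 8 at W. Subgame-perfect outcome: (M, W) with payoffs (4, 8).

4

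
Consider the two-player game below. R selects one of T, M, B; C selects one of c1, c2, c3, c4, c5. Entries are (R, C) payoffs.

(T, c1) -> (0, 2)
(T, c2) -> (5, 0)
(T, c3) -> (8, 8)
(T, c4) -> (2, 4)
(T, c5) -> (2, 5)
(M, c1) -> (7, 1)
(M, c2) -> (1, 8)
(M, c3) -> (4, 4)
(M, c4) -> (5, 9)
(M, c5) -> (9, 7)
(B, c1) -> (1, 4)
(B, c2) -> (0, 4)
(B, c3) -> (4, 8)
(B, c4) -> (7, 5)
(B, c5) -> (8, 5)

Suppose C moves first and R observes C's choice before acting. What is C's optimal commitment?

R best-responds to each possible C move:
- c1: R compares 0, 7, 1 and picks M; C would get 1.
- c2: R compares 5, 1, 0 and picks T; C would get 0.
- c3: R compares 8, 4, 4 and picks T; C would get 8.
- c4: R compares 2, 5, 7 and picks B; C would get 5.
- c5: R compares 2, 9, 8 and picks M; C would get 7.
Maximizing over 1, 0, 8, 5, 7, C chooses c3. Subgame-perfect outcome: (T, c3) with payoffs (8, 8).

c3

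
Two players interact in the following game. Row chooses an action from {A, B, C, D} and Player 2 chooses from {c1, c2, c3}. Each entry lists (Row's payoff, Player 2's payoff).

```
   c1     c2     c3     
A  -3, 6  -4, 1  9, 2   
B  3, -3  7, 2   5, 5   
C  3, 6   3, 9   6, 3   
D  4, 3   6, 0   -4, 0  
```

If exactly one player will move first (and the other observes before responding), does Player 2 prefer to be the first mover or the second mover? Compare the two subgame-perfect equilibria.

If Row leads: Player 2's best replies are A→c1, B→c3, C→c2, D→c1; Row's induced payoffs -3, 5, 3, 4; outcome (B, c3), payoffs (5, 5).
If Player 2 leads: Row's best replies are c1→D, c2→B, c3→A; Player 2's induced payoffs 3, 2, 2; outcome (D, c1), payoffs (4, 3).
Player 2 gets 3 moving first and 5 moving second, so Player 2 prefers to move second.

second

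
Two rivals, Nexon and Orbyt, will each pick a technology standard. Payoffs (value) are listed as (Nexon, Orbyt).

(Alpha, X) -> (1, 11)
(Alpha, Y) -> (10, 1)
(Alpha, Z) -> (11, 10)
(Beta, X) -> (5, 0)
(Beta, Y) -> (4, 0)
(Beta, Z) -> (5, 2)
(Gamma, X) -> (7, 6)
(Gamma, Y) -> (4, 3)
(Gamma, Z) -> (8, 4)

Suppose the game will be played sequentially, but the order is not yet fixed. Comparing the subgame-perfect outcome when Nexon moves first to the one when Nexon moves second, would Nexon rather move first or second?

second

If Nexon leads: Orbyt's best replies are Alpha→X, Beta→Z, Gamma→X; Nexon's induced payoffs 1, 5, 7; outcome (Gamma, X), payoffs (7, 6).
If Orbyt leads: Nexon's best replies are X→Gamma, Y→Alpha, Z→Alpha; Orbyt's induced payoffs 6, 1, 10; outcome (Alpha, Z), payoffs (11, 10).
Nexon gets 7 moving first and 11 moving second, so Nexon prefers to move second.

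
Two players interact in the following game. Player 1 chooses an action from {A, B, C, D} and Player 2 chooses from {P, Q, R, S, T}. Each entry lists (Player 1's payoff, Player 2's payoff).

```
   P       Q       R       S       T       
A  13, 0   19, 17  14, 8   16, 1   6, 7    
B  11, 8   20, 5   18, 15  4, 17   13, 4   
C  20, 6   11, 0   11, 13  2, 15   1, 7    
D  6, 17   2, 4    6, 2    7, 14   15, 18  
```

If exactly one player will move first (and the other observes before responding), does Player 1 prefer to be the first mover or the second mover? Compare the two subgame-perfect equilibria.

If Player 1 leads: Player 2's best replies are A→Q, B→S, C→S, D→T; Player 1's induced payoffs 19, 4, 2, 15; outcome (A, Q), payoffs (19, 17).
If Player 2 leads: Player 1's best replies are P→C, Q→B, R→B, S→A, T→D; Player 2's induced payoffs 6, 5, 15, 1, 18; outcome (D, T), payoffs (15, 18).
Player 1 gets 19 moving first and 15 moving second, so Player 1 prefers to move first.

first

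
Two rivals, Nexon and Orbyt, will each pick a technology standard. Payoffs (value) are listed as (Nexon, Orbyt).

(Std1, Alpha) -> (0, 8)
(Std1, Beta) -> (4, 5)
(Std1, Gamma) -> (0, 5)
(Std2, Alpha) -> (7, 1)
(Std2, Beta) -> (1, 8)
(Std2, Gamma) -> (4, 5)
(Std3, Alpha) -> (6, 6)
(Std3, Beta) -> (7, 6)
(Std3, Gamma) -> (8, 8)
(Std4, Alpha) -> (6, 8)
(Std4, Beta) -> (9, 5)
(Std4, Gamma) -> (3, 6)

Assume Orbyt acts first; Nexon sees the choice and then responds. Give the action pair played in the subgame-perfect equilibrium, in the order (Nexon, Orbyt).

(Std3, Gamma)

Work backward from Nexon's decision.
- Alpha: BR = Std2, leader payoff 1.
- Beta: BR = Std4, leader payoff 5.
- Gamma: BR = Std3, leader payoff 8.
Orbyt's induced payoffs are 1, 5, 8, so Orbyt commits to Gamma. Subgame-perfect outcome: (Std3, Gamma) with payoffs (8, 8).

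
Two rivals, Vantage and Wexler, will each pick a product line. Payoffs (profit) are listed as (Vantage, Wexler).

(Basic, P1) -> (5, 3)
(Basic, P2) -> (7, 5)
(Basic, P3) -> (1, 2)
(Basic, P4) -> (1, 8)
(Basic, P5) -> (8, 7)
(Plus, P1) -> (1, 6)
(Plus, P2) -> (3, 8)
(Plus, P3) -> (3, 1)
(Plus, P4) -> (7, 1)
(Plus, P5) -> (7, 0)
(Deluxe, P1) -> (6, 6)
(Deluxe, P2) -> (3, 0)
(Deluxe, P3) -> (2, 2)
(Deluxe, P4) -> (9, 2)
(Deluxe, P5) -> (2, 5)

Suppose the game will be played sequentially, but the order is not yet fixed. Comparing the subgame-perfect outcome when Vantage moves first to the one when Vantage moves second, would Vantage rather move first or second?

If Vantage leads: Wexler's best replies are Basic→P4, Plus→P2, Deluxe→P1; Vantage's induced payoffs 1, 3, 6; outcome (Deluxe, P1), payoffs (6, 6).
If Wexler leads: Vantage's best replies are P1→Deluxe, P2→Basic, P3→Plus, P4→Deluxe, P5→Basic; Wexler's induced payoffs 6, 5, 1, 2, 7; outcome (Basic, P5), payoffs (8, 7).
Vantage gets 6 moving first and 8 moving second, so Vantage prefers to move second.

second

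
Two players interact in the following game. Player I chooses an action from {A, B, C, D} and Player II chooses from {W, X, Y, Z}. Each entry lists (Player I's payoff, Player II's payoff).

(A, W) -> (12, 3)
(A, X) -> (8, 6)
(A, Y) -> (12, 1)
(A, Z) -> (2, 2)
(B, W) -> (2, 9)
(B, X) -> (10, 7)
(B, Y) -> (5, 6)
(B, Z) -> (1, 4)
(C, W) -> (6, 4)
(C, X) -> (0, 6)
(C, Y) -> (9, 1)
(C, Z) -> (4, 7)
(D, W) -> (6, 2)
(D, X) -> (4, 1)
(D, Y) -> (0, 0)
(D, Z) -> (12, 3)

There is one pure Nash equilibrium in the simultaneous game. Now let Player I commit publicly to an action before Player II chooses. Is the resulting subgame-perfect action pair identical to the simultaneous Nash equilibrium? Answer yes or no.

yes

Work backward from Player II's decision.
- A: BR = X, leader payoff 8.
- B: BR = W, leader payoff 2.
- C: BR = Z, leader payoff 4.
- D: BR = Z, leader payoff 12.
Player I's induced payoffs are 8, 2, 4, 12, so Player I commits to D. Subgame-perfect outcome: (D, Z) with payoffs (12, 3).
Now find the simultaneous Nash equilibrium.
Player I's best replies: W→A; X→B; Y→A; Z→D.
Player II's best replies: A→X; B→W; C→Z; D→Z.
Only (D, Z) has each player best-responding; Nash payoffs (12, 3).
Sequential outcome (D, Z) coincides with the Nash profile (D, Z).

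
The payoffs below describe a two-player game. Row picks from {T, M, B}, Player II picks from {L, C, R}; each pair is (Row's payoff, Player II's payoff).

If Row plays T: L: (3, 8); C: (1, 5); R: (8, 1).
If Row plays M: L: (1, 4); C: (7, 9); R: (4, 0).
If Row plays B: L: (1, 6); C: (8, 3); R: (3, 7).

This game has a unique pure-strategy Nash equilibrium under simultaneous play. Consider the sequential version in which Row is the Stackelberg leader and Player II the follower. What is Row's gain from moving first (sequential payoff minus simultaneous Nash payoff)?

4

Player II best-responds to each possible Row move:
- T: Player II compares 8, 5, 1 and picks L; Row would get 3.
- M: Player II compares 4, 9, 0 and picks C; Row would get 7.
- B: Player II compares 6, 3, 7 and picks R; Row would get 3.
Maximizing over 3, 7, 3, Row chooses M. Subgame-perfect outcome: (M, C) with payoffs (7, 9).
Under simultaneous play:
Row's best replies: L→T; C→B; R→T.
Player II's best replies: T→L; M→C; B→R.
Only (T, L) has each player best-responding; Nash payoffs (3, 8).
Row's commitment gain: 7 − 3 = 4.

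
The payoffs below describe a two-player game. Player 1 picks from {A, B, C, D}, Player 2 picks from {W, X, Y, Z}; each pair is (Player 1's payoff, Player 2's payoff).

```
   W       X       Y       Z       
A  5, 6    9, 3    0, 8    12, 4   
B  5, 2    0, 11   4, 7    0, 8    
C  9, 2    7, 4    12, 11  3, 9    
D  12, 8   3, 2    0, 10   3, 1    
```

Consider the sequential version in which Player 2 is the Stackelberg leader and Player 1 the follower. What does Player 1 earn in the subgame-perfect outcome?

12

Backward induction with Player 2 moving first.
- W: BR = D, leader payoff 8.
- X: BR = A, leader payoff 3.
- Y: BR = C, leader payoff 11.
- Z: BR = A, leader payoff 4.
Player 2's induced payoffs are 8, 3, 11, 4, so Player 2 commits to Y. Subgame-perfect outcome: (C, Y) with payoffs (12, 11).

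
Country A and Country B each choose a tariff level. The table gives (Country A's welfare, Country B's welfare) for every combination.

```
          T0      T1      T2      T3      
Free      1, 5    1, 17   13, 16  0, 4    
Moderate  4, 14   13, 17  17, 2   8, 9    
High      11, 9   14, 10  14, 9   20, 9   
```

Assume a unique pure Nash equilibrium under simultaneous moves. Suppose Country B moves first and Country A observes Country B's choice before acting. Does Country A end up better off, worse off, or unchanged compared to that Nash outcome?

Work backward from Country A's decision.
- T0 → Country A plays High (best of 1, 4, 11); Country B gets 9.
- T1 → Country A plays High (best of 1, 13, 14); Country B gets 10.
- T2 → Country A plays Moderate (best of 13, 17, 14); Country B gets 2.
- T3 → Country A plays High (best of 0, 8, 20); Country B gets 9.
Maximizing over 9, 10, 2, 9, Country B chooses T1. Subgame-perfect outcome: (High, T1) with payoffs (14, 10).
For the simultaneous game, intersect best replies.
Country A's best replies: T0→High; T1→High; T2→Moderate; T3→High.
Country B's best replies: Free→T1; Moderate→T1; High→T1.
The unique mutual best reply is (High, T1), giving (14, 10).
Country A earns 14 sequentially versus 14 at the Nash outcome: unchanged.

unchanged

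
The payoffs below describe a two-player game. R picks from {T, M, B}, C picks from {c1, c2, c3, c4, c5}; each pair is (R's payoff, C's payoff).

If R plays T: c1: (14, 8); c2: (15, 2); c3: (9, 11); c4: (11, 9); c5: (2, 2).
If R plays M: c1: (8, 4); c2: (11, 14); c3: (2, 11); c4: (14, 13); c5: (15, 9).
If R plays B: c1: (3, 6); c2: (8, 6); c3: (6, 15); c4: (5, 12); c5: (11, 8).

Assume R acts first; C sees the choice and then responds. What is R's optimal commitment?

M

Solve by backward induction (R leads).
- T: BR = c3, leader payoff 9.
- M: BR = c2, leader payoff 11.
- B: BR = c3, leader payoff 6.
R's induced payoffs are 9, 11, 6, so R commits to M. Subgame-perfect outcome: (M, c2) with payoffs (11, 14).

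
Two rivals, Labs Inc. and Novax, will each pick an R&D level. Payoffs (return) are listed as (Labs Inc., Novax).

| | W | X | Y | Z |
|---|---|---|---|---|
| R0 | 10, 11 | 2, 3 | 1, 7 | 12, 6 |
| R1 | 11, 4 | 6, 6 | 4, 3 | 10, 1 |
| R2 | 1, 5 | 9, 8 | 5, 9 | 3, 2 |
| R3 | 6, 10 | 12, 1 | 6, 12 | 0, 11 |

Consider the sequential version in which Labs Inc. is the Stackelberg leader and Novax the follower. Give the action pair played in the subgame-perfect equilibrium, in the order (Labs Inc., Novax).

(R0, W)

Novax best-responds to each possible Labs Inc. move:
- R0: BR = W, leader payoff 10.
- R1: BR = X, leader payoff 6.
- R2: BR = Y, leader payoff 5.
- R3: BR = Y, leader payoff 6.
Labs Inc.'s induced payoffs are 10, 6, 5, 6, so Labs Inc. commits to R0. Subgame-perfect outcome: (R0, W) with payoffs (10, 11).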